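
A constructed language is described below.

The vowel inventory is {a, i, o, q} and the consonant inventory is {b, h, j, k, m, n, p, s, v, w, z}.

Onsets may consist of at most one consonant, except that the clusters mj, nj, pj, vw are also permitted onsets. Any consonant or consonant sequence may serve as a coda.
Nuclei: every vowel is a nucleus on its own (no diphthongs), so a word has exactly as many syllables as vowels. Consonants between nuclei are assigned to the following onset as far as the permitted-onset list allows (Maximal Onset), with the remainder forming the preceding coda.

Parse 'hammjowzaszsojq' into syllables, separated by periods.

ham.mjow.zasz.so.jq

Nuclei (vowels): a, o, a, o, q → 5 syllables.
σ1/σ2 boundary: /mmj/ — longest licit onset from the right is /mj/, leaving /m/ as coda.
σ2/σ3 boundary: cluster /wz/ — the longest permitted-onset suffix is /z/; onset = /z/, preceding coda = /w/.
σ3/σ4 boundary: /szs/ splits as /sz/ + /s/ (/s/ is the longest suffix that is a licit onset).
σ4/σ5 boundary: /j/ is a single consonant, so it becomes the next onset.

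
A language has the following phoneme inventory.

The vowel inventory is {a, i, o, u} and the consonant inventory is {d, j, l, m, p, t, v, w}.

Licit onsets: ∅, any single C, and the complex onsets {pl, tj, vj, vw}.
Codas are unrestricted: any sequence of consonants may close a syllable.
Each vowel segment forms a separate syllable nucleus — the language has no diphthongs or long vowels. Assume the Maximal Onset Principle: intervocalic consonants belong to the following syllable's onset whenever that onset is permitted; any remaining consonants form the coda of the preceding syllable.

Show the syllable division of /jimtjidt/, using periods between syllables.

jim.tjidt

Vowels present: i, i; each is a nucleus, giving 2 syllables.
V1 /i/ – V2 /i/: /mtj/ splits as /m/ + /tj/ (/tj/ is the longest suffix that is a licit onset).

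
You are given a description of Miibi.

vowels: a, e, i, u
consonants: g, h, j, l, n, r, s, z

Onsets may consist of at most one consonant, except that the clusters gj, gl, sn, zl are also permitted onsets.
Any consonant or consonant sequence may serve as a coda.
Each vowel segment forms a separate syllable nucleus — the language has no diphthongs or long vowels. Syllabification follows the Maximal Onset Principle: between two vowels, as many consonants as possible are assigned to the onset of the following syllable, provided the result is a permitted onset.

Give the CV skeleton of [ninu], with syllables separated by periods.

Vowels present: i, u; each is a nucleus, giving 2 syllables.
Between /i/ (V1) and /u/ (V2): just /n/ — single C goes to the following onset.
Syllabification: ni.nu.
Mapping each syllable to C/V: /ni/ → CV, /nu/ → CV.

CV.CV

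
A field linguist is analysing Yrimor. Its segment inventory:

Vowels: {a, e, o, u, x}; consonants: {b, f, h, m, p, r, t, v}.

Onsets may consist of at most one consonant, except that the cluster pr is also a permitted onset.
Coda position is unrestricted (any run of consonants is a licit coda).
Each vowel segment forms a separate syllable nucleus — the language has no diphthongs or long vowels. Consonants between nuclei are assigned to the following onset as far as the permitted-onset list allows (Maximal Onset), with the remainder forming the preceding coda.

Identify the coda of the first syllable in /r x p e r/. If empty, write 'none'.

none

Vowels present: x, e; each is a nucleus, giving 2 syllables.
V1 /x/ – V2 /e/: just /p/ — single C goes to the following onset.
Syllabification: rx.per.
Syllable 1 is /rx/: onset /r/, nucleus /x/, coda ∅.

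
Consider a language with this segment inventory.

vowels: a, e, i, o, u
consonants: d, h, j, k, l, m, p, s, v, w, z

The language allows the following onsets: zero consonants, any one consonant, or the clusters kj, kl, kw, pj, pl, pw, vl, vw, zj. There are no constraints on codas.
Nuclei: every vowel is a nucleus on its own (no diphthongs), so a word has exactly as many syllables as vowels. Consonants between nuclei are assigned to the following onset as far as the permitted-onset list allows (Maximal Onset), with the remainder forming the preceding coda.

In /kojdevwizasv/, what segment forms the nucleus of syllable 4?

a

Vowels present: o, e, i, a; each is a nucleus, giving 4 syllables.
The fourth nucleus (vowel 4 from the left) is /a/.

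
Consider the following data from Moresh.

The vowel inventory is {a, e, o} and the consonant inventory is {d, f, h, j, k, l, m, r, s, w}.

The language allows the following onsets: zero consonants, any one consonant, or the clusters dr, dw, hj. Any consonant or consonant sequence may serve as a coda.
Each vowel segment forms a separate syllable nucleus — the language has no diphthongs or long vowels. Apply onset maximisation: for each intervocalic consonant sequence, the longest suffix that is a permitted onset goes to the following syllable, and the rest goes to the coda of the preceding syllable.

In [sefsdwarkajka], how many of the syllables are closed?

Nuclei (vowels): e, a, a, a → 4 syllables.
V1 /e/ – V2 /a/: cluster /fsdw/ — the longest permitted-onset suffix is /dw/; onset = /dw/, preceding coda = /fs/.
V2 /a/ – V3 /a/: /rk/ — longest licit onset from the right is /k/, leaving /r/ as coda.
V3 /a/ – V4 /a/: /jk/; trying suffixes from longest down, /k/ is the first permitted one, so coda /j/ | onset /k/.
Putting it together: sefs.dwar.kaj.ka.
Classifying each syllable: /sefs/ (closed), /dwar/ (closed), /kaj/ (closed), /ka/ (open).
Closed syllables: 3.

3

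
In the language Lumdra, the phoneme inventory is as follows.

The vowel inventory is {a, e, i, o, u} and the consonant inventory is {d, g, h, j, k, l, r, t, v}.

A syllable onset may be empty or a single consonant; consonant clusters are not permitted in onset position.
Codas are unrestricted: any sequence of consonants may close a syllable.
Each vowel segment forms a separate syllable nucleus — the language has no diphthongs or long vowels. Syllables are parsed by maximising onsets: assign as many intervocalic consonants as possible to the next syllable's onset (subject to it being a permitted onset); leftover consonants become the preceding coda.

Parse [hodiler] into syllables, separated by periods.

ho.di.ler

The vowels are o, i, e — 3 nuclei, so 3 syllables.
σ1/σ2 boundary: /d/ is a single consonant, so it becomes the next onset.
σ2/σ3 boundary: /l/ → onset of the next syllable (single consonants are always licit onsets).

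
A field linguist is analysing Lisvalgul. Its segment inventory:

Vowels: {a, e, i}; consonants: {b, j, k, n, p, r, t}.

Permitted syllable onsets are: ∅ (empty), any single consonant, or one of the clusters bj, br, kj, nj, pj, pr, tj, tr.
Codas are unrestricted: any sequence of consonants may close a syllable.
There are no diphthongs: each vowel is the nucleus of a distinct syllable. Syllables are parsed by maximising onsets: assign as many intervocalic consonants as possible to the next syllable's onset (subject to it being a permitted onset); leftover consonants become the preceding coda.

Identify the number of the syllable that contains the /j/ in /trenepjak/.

3

Nuclei (vowels): e, e, a → 3 syllables.
V1 /e/ – V2 /e/: just /n/ — single C goes to the following onset.
V2 /e/ – V3 /a/: /pj/ is a licit onset in full, so it all attaches to the next syllable.
Putting it together: tre.ne.pjak.
The /j/ is in the onset of syllable 3 (/pjak/).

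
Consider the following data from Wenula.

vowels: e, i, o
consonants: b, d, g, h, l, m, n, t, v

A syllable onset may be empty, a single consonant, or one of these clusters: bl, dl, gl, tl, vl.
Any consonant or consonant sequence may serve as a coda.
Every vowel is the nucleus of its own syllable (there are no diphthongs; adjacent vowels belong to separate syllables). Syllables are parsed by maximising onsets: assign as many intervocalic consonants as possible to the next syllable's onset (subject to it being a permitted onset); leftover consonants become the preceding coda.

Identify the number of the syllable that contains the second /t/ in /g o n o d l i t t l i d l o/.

4

Vowels present: o, o, i, i, o; each is a nucleus, giving 5 syllables.
V1 /o/ – V2 /o/: /n/ → onset of the next syllable (single consonants are always licit onsets).
V2 /o/ – V3 /i/: /dl/ — entire cluster is a permitted onset → onset /dl/, coda ∅.
V3 /i/ – V4 /i/: /ttl/ splits as /t/ + /tl/ (/tl/ is the longest suffix that is a licit onset).
V4 /i/ – V5 /o/: /dl/ is a licit onset in full, so it all attaches to the next syllable.
Result: go.no.dlit.tli.dlo.
The second /t/ is in the onset of syllable 4 (/tli/).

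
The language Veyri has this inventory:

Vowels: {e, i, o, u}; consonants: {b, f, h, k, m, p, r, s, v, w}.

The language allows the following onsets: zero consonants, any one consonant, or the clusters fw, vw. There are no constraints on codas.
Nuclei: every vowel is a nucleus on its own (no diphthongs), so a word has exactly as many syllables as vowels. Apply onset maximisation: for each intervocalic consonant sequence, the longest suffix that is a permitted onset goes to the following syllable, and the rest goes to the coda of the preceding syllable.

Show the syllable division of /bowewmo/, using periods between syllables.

Nuclei (vowels): o, e, o → 3 syllables.
Between /o/ (V1) and /e/ (V2): /w/ → onset of the next syllable (single consonants are always licit onsets).
Between /e/ (V2) and /o/ (V3): /wm/ splits as /w/ + /m/ (/m/ is the longest suffix that is a licit onset).

bo.wew.mo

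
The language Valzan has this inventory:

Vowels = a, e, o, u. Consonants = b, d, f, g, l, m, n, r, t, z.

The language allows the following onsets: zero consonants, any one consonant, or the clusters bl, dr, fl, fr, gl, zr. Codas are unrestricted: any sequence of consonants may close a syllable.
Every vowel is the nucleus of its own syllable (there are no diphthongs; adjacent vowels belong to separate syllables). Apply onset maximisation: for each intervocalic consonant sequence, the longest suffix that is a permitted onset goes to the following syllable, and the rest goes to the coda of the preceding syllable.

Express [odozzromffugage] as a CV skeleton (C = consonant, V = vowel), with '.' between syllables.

V.CVC.CCVCC.CV.CV.CV

The vowels are o, o, o, u, a, e — 6 nuclei, so 6 syllables.
σ1/σ2 boundary: /d/ → onset of the next syllable (single consonants are always licit onsets).
σ2/σ3 boundary: cluster /zzr/ — the longest permitted-onset suffix is /zr/; onset = /zr/, preceding coda = /z/.
σ3/σ4 boundary: /mff/ — longest licit onset from the right is /f/, leaving /mf/ as coda.
σ4/σ5 boundary: /g/ → onset of the next syllable (single consonants are always licit onsets).
σ5/σ6 boundary: /g/ → onset of the next syllable (single consonants are always licit onsets).
Putting it together: o.doz.zromf.fu.ga.ge.
Mapping each syllable to C/V: /o/ → V, /doz/ → CVC, /zromf/ → CCVCC, /fu/ → CV, /ga/ → CV, /ge/ → CV.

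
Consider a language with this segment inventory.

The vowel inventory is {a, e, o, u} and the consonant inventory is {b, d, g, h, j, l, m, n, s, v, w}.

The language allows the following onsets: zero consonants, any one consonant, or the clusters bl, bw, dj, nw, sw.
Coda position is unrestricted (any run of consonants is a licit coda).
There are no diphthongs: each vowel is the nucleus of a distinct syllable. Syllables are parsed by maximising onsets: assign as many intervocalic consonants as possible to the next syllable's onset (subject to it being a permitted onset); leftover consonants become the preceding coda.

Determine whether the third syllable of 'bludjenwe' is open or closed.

open

Nuclei (vowels): u, e, e → 3 syllables.
Between /u/ (V1) and /e/ (V2): cluster /dj/ — /dj/ is itself a permitted onset, so the whole cluster goes right; preceding coda = ∅.
Between /e/ (V2) and /e/ (V3): cluster /nw/ — /nw/ is itself a permitted onset, so the whole cluster goes right; preceding coda = ∅.
So the parse is blu.dje.nwe.
Syllable 3 is /nwe/; it ends in its nucleus with no coda, so it is open.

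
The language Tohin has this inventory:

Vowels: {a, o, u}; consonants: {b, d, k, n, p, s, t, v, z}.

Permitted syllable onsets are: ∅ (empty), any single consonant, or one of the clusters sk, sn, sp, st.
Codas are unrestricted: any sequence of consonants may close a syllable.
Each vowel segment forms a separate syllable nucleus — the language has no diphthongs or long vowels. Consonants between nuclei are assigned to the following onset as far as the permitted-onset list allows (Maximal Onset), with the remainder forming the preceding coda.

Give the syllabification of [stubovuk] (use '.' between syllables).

stu.bo.vuk

Nuclei (vowels): u, o, u → 3 syllables.
V1 /u/ – V2 /o/: /b/ → onset of the next syllable (single consonants are always licit onsets).
V2 /o/ – V3 /u/: /v/ is a single consonant, so it becomes the next onset.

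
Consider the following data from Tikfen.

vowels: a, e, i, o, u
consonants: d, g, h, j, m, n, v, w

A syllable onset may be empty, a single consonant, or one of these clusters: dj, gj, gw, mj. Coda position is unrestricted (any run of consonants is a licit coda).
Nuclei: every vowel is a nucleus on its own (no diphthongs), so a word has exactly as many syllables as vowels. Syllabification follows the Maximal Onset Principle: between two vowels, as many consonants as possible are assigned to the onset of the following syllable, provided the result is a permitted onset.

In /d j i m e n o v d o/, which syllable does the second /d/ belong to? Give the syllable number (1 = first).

Nuclei (vowels): i, e, o, o → 4 syllables.
/i…e/ gap (V1→V2): /m/ → onset of the next syllable (single consonants are always licit onsets).
/e…o/ gap (V2→V3): /n/ → onset of the next syllable (single consonants are always licit onsets).
/o…o/ gap (V3→V4): /vd/ splits as /v/ + /d/ (/d/ is the longest suffix that is a licit onset).
Result: dji.me.nov.do.
The second /d/ is in the onset of syllable 4 (/do/).

4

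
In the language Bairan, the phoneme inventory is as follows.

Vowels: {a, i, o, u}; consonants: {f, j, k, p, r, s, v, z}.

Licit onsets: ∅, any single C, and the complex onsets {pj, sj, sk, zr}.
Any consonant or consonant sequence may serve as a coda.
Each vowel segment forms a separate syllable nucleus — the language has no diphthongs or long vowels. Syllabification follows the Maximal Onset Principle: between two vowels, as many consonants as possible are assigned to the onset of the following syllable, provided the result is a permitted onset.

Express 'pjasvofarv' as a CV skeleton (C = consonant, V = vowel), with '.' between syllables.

CCVC.CV.CVCC

Vowels present: a, o, a; each is a nucleus, giving 3 syllables.
σ1/σ2 boundary: /sv/ splits as /s/ + /v/ (/v/ is the longest suffix that is a licit onset).
σ2/σ3 boundary: /f/ → onset of the next syllable (single consonants are always licit onsets).
Putting it together: pjas.vo.farv.
Mapping each syllable to C/V: /pjas/ → CCVC, /vo/ → CV, /farv/ → CVCC.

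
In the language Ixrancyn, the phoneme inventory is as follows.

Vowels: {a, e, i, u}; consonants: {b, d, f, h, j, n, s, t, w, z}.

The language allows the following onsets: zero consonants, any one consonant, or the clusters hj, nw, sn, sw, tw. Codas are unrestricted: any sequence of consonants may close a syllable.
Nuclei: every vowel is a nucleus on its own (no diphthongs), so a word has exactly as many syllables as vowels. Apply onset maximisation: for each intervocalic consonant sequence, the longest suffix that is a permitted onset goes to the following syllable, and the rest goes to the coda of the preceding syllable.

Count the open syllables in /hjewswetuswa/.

3

The vowels are e, e, u, a — 4 nuclei, so 4 syllables.
σ1/σ2 boundary: /wsw/; trying suffixes from longest down, /sw/ is the first permitted one, so coda /w/ | onset /sw/.
σ2/σ3 boundary: /t/ → onset of the next syllable (single consonants are always licit onsets).
σ3/σ4 boundary: /sw/ — entire cluster is a permitted onset → onset /sw/, coda ∅.
Putting it together: hjew.swe.tu.swa.
Classifying each syllable: /hjew/ (closed), /swe/ (open), /tu/ (open), /swa/ (open).
Open syllables: 3.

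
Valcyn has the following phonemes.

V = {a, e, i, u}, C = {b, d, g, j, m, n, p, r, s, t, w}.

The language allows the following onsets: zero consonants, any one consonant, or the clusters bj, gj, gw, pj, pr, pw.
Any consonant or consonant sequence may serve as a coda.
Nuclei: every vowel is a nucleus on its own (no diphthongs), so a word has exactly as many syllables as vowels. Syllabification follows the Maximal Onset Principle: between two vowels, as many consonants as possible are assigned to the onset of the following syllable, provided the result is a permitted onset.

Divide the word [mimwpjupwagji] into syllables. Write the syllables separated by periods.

mimw.pju.pwa.gji

The vowels are i, u, a, i — 4 nuclei, so 4 syllables.
σ1/σ2 boundary: /mwpj/; trying suffixes from longest down, /pj/ is the first permitted one, so coda /mw/ | onset /pj/.
σ2/σ3 boundary: /pw/ — entire cluster is a permitted onset → onset /pw/, coda ∅.
σ3/σ4 boundary: cluster /gj/ — /gj/ is itself a permitted onset, so the whole cluster goes right; preceding coda = ∅.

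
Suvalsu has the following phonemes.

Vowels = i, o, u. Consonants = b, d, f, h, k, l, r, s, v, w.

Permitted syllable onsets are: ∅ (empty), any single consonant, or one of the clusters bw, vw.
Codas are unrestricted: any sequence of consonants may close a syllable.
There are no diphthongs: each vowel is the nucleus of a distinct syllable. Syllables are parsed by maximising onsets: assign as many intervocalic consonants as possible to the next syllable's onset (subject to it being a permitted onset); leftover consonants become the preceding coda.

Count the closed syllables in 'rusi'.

0

Nuclei (vowels): u, i → 2 syllables.
σ1/σ2 boundary: /s/ is a single consonant, so it becomes the next onset.
Result: ru.si.
Classifying each syllable: /ru/ (open), /si/ (open).
Closed syllables: 0.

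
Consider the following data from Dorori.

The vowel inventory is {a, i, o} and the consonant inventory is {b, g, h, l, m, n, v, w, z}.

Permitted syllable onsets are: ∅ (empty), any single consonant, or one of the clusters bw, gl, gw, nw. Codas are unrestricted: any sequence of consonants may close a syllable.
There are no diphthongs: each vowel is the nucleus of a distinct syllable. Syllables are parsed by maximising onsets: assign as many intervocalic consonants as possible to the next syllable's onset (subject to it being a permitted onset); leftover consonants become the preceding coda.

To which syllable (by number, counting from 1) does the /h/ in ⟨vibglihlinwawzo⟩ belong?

The vowels are i, i, i, a, o — 5 nuclei, so 5 syllables.
Between /i/ (V1) and /i/ (V2): /bgl/ splits as /b/ + /gl/ (/gl/ is the longest suffix that is a licit onset).
Between /i/ (V2) and /i/ (V3): /hl/ splits as /h/ + /l/ (/l/ is the longest suffix that is a licit onset).
Between /i/ (V3) and /a/ (V4): cluster /nw/ — /nw/ is itself a permitted onset, so the whole cluster goes right; preceding coda = ∅.
Between /a/ (V4) and /o/ (V5): /wz/ — longest licit onset from the right is /z/, leaving /w/ as coda.
Result: vib.glih.li.nwaw.zo.
The /h/ is in the coda of syllable 2 (/glih/).

2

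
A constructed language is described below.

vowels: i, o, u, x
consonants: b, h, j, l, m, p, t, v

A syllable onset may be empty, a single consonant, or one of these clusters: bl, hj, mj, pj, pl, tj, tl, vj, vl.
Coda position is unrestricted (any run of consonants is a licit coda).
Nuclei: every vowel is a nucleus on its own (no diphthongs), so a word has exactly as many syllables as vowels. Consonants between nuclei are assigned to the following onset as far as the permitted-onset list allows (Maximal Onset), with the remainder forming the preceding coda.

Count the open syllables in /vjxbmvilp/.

0

Vowels present: x, i; each is a nucleus, giving 2 syllables.
V1 /x/ – V2 /i/: cluster /bmv/ — the longest permitted-onset suffix is /v/; onset = /v/, preceding coda = /bm/.
Result: vjxbm.vilp.
Classifying each syllable: /vjxbm/ (closed), /vilp/ (closed).
Open syllables: 0.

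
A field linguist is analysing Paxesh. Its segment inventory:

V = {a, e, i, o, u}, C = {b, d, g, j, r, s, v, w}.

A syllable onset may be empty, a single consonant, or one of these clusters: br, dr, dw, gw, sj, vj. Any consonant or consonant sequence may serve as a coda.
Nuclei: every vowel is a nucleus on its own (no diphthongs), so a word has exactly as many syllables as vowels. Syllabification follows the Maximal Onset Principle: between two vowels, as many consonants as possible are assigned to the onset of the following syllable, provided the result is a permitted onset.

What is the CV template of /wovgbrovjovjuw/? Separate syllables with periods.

CVCC.CCV.CCV.CCVC

Vowels present: o, o, o, u; each is a nucleus, giving 4 syllables.
Between /o/ (V1) and /o/ (V2): /vgbr/ — longest licit onset from the right is /br/, leaving /vg/ as coda.
Between /o/ (V2) and /o/ (V3): /vj/ — entire cluster is a permitted onset → onset /vj/, coda ∅.
Between /o/ (V3) and /u/ (V4): /vj/ — entire cluster is a permitted onset → onset /vj/, coda ∅.
So the parse is wovg.bro.vjo.vjuw.
Mapping each syllable to C/V: /wovg/ → CVCC, /bro/ → CCV, /vjo/ → CCV, /vjuw/ → CCVC.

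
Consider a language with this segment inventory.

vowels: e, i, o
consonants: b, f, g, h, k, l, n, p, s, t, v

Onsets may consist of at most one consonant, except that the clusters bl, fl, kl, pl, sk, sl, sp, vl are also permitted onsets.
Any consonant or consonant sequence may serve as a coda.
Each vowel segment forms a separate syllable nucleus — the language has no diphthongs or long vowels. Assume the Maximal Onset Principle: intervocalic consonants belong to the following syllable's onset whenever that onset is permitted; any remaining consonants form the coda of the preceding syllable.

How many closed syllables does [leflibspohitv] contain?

2

Nuclei (vowels): e, i, o, i → 4 syllables.
V1 /e/ – V2 /i/: /fl/ is a licit onset in full, so it all attaches to the next syllable.
V2 /i/ – V3 /o/: /bsp/; trying suffixes from longest down, /sp/ is the first permitted one, so coda /b/ | onset /sp/.
V3 /o/ – V4 /i/: just /h/ — single C goes to the following onset.
Syllabification: le.flib.spo.hitv.
Classifying each syllable: /le/ (open), /flib/ (closed), /spo/ (open), /hitv/ (closed).
Closed syllables: 2.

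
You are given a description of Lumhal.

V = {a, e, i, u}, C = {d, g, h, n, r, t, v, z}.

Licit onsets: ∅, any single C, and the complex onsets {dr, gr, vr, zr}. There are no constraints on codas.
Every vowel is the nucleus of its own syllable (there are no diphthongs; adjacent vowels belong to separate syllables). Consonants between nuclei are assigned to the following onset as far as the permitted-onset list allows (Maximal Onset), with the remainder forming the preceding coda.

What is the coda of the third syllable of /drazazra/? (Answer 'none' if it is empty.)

none

The vowels are a, a, a — 3 nuclei, so 3 syllables.
/a…a/ gap (V1→V2): /z/ is a single consonant, so it becomes the next onset.
/a…a/ gap (V2→V3): cluster /zr/ — /zr/ is itself a permitted onset, so the whole cluster goes right; preceding coda = ∅.
Syllabification: dra.za.zra.
Syllable 3 is /zra/: onset /zr/, nucleus /a/, coda ∅.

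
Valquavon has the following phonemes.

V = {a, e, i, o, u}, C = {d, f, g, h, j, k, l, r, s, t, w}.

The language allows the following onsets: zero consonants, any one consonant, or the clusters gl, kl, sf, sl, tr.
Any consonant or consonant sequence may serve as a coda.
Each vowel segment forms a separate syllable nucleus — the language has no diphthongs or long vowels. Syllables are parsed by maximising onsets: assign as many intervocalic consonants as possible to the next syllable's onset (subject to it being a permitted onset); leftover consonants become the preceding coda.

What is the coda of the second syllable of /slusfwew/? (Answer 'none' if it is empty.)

w

Nuclei (vowels): u, e → 2 syllables.
σ1/σ2 boundary: /sfw/ splits as /sf/ + /w/ (/w/ is the longest suffix that is a licit onset).
Putting it together: slusf.wew.
Syllable 2 is /wew/: onset /w/, nucleus /e/, coda /w/.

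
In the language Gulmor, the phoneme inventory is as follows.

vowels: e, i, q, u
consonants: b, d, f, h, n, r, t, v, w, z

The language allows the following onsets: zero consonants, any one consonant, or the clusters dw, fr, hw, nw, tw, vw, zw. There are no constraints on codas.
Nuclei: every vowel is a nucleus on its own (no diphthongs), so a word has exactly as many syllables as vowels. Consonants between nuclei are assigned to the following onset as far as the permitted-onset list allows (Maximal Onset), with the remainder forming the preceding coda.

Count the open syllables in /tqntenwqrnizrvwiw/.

1

Nuclei (vowels): q, e, q, i, i → 5 syllables.
V1 /q/ – V2 /e/: /nt/; trying suffixes from longest down, /t/ is the first permitted one, so coda /n/ | onset /t/.
V2 /e/ – V3 /q/: /nw/ is a licit onset in full, so it all attaches to the next syllable.
V3 /q/ – V4 /i/: /rn/; trying suffixes from longest down, /n/ is the first permitted one, so coda /r/ | onset /n/.
V4 /i/ – V5 /i/: cluster /zrvw/ — the longest permitted-onset suffix is /vw/; onset = /vw/, preceding coda = /zr/.
Syllabification: tqn.te.nwqr.nizr.vwiw.
Classifying each syllable: /tqn/ (closed), /te/ (open), /nwqr/ (closed), /nizr/ (closed), /vwiw/ (closed).
Open syllables: 1.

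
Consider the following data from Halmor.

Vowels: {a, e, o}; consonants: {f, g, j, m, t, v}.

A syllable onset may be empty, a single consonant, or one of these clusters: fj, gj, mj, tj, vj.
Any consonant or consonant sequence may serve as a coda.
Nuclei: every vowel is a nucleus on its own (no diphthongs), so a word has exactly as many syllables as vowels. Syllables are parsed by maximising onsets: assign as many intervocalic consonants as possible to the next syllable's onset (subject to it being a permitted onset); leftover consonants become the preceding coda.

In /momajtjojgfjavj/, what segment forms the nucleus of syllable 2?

a

Vowels present: o, a, o, a; each is a nucleus, giving 4 syllables.
The second nucleus (vowel 2 from the left) is /a/.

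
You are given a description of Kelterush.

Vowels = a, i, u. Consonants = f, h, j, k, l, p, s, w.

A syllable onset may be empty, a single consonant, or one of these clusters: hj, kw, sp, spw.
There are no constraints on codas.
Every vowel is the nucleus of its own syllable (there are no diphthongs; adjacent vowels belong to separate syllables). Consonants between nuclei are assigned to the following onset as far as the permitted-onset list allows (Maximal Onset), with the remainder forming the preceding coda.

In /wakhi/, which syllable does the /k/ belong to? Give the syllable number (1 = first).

1

Vowels present: a, i; each is a nucleus, giving 2 syllables.
V1 /a/ – V2 /i/: /kh/ — longest licit onset from the right is /h/, leaving /k/ as coda.
Syllabification: wak.hi.
The /k/ is in the coda of syllable 1 (/wak/).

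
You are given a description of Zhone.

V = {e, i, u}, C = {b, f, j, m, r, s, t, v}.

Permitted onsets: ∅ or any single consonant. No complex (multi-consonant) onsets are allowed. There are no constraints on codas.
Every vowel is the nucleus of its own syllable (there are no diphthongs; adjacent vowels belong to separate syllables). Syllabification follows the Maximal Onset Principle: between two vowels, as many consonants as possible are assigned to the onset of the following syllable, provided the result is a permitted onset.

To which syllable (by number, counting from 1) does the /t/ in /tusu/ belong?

1

Nuclei (vowels): u, u → 2 syllables.
V1 /u/ – V2 /u/: /s/ is a single consonant, so it becomes the next onset.
Putting it together: tu.su.
The /t/ is in the onset of syllable 1 (/tu/).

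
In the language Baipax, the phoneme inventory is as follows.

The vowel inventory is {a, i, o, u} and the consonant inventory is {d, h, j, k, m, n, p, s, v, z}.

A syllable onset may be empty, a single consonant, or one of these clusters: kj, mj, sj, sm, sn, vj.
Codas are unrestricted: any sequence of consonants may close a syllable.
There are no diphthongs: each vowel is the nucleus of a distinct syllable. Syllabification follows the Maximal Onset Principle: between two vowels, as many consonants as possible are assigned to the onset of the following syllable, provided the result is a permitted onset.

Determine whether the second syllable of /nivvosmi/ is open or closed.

Vowels present: i, o, i; each is a nucleus, giving 3 syllables.
Between /i/ (V1) and /o/ (V2): /vv/; trying suffixes from longest down, /v/ is the first permitted one, so coda /v/ | onset /v/.
Between /o/ (V2) and /i/ (V3): /sm/ is a licit onset in full, so it all attaches to the next syllable.
So the parse is niv.vo.smi.
Syllable 2 is /vo/; it ends in its nucleus with no coda, so it is open.

open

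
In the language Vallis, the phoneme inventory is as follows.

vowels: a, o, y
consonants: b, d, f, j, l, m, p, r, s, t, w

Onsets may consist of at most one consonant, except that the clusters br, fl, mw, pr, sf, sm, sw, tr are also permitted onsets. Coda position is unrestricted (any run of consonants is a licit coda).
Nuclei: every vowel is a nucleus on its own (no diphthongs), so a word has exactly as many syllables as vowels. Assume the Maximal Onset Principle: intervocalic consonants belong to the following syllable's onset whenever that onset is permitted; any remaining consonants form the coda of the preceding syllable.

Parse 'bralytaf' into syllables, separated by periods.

bra.ly.taf

The vowels are a, y, a — 3 nuclei, so 3 syllables.
Between /a/ (V1) and /y/ (V2): /l/ is a single consonant, so it becomes the next onset.
Between /y/ (V2) and /a/ (V3): just /t/ — single C goes to the following onset.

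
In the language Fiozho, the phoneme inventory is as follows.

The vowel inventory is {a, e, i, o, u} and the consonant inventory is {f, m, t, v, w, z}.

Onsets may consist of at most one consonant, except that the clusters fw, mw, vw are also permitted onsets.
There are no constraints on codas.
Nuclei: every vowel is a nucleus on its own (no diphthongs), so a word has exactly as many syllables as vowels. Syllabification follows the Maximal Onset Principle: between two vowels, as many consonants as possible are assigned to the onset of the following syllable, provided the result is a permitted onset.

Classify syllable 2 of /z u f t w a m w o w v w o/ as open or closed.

The vowels are u, a, o, o — 4 nuclei, so 4 syllables.
/u…a/ gap (V1→V2): /ftw/; trying suffixes from longest down, /w/ is the first permitted one, so coda /ft/ | onset /w/.
/a…o/ gap (V2→V3): cluster /mw/ — /mw/ is itself a permitted onset, so the whole cluster goes right; preceding coda = ∅.
/o…o/ gap (V3→V4): cluster /wvw/ — the longest permitted-onset suffix is /vw/; onset = /vw/, preceding coda = /w/.
So the parse is zuft.wa.mwow.vwo.
Syllable 2 is /wa/; it ends in its nucleus with no coda, so it is open.

open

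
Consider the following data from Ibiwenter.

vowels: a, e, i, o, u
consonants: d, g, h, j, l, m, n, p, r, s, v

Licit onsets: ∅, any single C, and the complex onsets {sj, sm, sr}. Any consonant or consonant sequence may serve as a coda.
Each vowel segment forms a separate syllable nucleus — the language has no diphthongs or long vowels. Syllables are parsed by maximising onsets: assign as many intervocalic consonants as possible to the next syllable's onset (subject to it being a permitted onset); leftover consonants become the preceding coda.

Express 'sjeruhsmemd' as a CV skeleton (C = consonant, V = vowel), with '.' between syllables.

Vowels present: e, u, e; each is a nucleus, giving 3 syllables.
σ1/σ2 boundary: /r/ → onset of the next syllable (single consonants are always licit onsets).
σ2/σ3 boundary: /hsm/; trying suffixes from longest down, /sm/ is the first permitted one, so coda /h/ | onset /sm/.
Putting it together: sje.ruh.smemd.
Mapping each syllable to C/V: /sje/ → CCV, /ruh/ → CVC, /smemd/ → CCVCC.

CCV.CVC.CCVCC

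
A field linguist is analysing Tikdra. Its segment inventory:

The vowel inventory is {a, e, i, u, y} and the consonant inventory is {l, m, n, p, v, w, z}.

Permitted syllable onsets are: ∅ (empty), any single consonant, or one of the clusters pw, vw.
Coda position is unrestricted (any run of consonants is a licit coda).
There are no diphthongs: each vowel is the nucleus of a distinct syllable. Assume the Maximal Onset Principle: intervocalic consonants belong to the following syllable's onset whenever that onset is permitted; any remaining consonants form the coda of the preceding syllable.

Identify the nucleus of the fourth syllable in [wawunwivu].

u

Vowels present: a, u, i, u; each is a nucleus, giving 4 syllables.
The fourth nucleus (vowel 4 from the left) is /u/.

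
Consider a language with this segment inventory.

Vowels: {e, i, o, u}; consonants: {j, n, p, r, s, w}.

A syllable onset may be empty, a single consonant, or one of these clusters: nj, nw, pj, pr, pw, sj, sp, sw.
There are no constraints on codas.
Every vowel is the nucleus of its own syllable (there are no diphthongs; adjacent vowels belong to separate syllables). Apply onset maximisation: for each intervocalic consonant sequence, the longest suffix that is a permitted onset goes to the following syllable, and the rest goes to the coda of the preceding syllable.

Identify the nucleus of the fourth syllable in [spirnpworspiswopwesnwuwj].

Vowels present: i, o, i, o, e, u; each is a nucleus, giving 6 syllables.
The fourth nucleus (vowel 4 from the left) is /o/.

o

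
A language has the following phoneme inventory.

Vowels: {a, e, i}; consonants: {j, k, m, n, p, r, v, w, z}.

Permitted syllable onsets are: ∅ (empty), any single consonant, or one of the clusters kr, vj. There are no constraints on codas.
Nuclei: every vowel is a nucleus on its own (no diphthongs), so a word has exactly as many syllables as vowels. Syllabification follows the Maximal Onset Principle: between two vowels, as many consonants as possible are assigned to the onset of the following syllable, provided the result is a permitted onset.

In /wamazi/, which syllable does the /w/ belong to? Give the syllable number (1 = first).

The vowels are a, a, i — 3 nuclei, so 3 syllables.
σ1/σ2 boundary: /m/ is a single consonant, so it becomes the next onset.
σ2/σ3 boundary: /z/ → onset of the next syllable (single consonants are always licit onsets).
Syllabification: wa.ma.zi.
The /w/ is in the onset of syllable 1 (/wa/).

1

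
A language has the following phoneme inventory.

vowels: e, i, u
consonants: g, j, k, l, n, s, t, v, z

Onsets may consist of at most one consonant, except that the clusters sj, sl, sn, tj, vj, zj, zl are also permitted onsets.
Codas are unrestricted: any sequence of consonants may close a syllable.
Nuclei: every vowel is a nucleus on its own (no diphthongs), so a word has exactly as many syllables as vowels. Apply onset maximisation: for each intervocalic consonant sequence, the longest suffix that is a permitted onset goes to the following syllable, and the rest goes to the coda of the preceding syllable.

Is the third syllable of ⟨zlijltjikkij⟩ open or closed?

closed

The vowels are i, i, i — 3 nuclei, so 3 syllables.
σ1/σ2 boundary: /jltj/; trying suffixes from longest down, /tj/ is the first permitted one, so coda /jl/ | onset /tj/.
σ2/σ3 boundary: cluster /kk/ — the longest permitted-onset suffix is /k/; onset = /k/, preceding coda = /k/.
Syllabification: zlijl.tjik.kij.
Syllable 3 is /kij/ with coda /j/, so it is closed.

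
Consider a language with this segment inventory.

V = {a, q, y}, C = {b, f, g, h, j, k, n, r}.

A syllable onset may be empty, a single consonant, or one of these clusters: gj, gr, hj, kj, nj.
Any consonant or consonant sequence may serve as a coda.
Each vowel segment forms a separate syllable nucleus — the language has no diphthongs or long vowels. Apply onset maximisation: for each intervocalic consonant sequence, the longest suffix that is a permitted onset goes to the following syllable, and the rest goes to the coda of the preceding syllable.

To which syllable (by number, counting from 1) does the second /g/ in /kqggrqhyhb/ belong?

2

Vowels present: q, q, y; each is a nucleus, giving 3 syllables.
V1 /q/ – V2 /q/: /ggr/ splits as /g/ + /gr/ (/gr/ is the longest suffix that is a licit onset).
V2 /q/ – V3 /y/: just /h/ — single C goes to the following onset.
Putting it together: kqg.grq.hyhb.
The second /g/ is in the onset of syllable 2 (/grq/).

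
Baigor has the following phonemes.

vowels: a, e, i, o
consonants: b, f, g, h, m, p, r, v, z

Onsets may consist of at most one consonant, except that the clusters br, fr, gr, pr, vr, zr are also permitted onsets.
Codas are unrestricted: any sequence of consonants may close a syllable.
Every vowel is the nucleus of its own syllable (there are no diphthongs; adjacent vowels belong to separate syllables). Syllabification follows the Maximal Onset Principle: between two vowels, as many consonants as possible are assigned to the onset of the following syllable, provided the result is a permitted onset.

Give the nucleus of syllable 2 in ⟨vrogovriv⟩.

o

Nuclei (vowels): o, o, i → 3 syllables.
The second nucleus (vowel 2 from the left) is /o/.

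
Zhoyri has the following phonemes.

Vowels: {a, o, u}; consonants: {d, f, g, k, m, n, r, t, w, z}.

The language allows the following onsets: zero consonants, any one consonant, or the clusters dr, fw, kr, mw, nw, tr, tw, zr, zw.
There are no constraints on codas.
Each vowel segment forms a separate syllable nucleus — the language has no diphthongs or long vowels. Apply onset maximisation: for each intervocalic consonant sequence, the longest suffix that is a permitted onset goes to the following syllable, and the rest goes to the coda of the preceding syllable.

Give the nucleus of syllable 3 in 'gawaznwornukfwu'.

o

Nuclei (vowels): a, a, o, u, u → 5 syllables.
The third nucleus (vowel 3 from the left) is /o/.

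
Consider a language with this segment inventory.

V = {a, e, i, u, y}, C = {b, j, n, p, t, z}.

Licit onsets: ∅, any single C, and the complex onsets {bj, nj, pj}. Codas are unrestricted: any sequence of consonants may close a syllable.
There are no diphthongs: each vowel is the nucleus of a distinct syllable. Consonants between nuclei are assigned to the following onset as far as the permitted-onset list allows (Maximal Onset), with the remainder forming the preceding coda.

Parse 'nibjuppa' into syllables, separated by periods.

Nuclei (vowels): i, u, a → 3 syllables.
/i…u/ gap (V1→V2): /bj/ is a licit onset in full, so it all attaches to the next syllable.
/u…a/ gap (V2→V3): cluster /pp/ — the longest permitted-onset suffix is /p/; onset = /p/, preceding coda = /p/.

ni.bjup.pa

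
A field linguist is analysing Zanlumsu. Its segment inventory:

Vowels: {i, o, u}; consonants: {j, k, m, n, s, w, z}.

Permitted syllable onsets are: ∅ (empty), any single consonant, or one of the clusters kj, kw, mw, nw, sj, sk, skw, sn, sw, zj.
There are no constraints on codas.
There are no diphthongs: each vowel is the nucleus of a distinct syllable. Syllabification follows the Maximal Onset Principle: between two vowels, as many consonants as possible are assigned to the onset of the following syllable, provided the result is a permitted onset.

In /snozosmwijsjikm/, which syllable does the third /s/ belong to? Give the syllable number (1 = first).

4

The vowels are o, o, i, i — 4 nuclei, so 4 syllables.
V1 /o/ – V2 /o/: /z/ → onset of the next syllable (single consonants are always licit onsets).
V2 /o/ – V3 /i/: /smw/ splits as /s/ + /mw/ (/mw/ is the longest suffix that is a licit onset).
V3 /i/ – V4 /i/: cluster /jsj/ — the longest permitted-onset suffix is /sj/; onset = /sj/, preceding coda = /j/.
So the parse is sno.zos.mwij.sjikm.
The third /s/ is in the onset of syllable 4 (/sjikm/).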